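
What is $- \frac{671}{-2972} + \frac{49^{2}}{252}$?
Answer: $\frac{65222}{6687} \approx 9.7536$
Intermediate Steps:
$- \frac{671}{-2972} + \frac{49^{2}}{252} = \left(-671\right) \left(- \frac{1}{2972}\right) + 2401 \cdot \frac{1}{252} = \frac{671}{2972} + \frac{343}{36} = \frac{65222}{6687}$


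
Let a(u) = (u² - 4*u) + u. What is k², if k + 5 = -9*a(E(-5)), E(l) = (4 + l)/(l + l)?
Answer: 57121/10000 ≈ 5.7121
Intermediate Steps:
E(l) = (4 + l)/(2*l) (E(l) = (4 + l)/((2*l)) = (4 + l)*(1/(2*l)) = (4 + l)/(2*l))
a(u) = u² - 3*u
k = -239/100 (k = -5 - 9*(½)*(4 - 5)/(-5)*(-3 + (½)*(4 - 5)/(-5)) = -5 - 9*(½)*(-⅕)*(-1)*(-3 + (½)*(-⅕)*(-1)) = -5 - 9*(-3 + ⅒)/10 = -5 - 9*(-29)/(10*10) = -5 - 9*(-29/100) = -5 + 261/100 = -239/100 ≈ -2.3900)
k² = (-239/100)² = 57121/10000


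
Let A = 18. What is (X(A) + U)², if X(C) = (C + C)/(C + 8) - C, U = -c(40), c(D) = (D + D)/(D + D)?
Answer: 52441/169 ≈ 310.30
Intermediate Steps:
c(D) = 1 (c(D) = (2*D)/((2*D)) = (2*D)*(1/(2*D)) = 1)
U = -1 (U = -1*1 = -1)
X(C) = -C + 2*C/(8 + C) (X(C) = (2*C)/(8 + C) - C = 2*C/(8 + C) - C = -C + 2*C/(8 + C))
(X(A) + U)² = (-1*18*(6 + 18)/(8 + 18) - 1)² = (-1*18*24/26 - 1)² = (-1*18*1/26*24 - 1)² = (-216/13 - 1)² = (-229/13)² = 52441/169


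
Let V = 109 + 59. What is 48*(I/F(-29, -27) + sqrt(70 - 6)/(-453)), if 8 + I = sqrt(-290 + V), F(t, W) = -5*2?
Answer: 28352/755 - 24*I*sqrt(122)/5 ≈ 37.552 - 53.018*I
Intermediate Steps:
F(t, W) = -10
V = 168
I = -8 + I*sqrt(122) (I = -8 + sqrt(-290 + 168) = -8 + sqrt(-122) = -8 + I*sqrt(122) ≈ -8.0 + 11.045*I)
48*(I/F(-29, -27) + sqrt(70 - 6)/(-453)) = 48*((-8 + I*sqrt(122))/(-10) + sqrt(70 - 6)/(-453)) = 48*((-8 + I*sqrt(122))*(-1/10) + sqrt(64)*(-1/453)) = 48*((4/5 - I*sqrt(122)/10) + 8*(-1/453)) = 48*((4/5 - I*sqrt(122)/10) - 8/453) = 48*(1772/2265 - I*sqrt(122)/10) = 28352/755 - 24*I*sqrt(122)/5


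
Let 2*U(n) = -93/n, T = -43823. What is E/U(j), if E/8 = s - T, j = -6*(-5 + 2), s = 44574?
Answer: -8486112/31 ≈ -2.7375e+5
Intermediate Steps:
j = 18 (j = -6*(-3) = 18)
U(n) = -93/(2*n) (U(n) = (-93/n)/2 = -93/(2*n))
E = 707176 (E = 8*(44574 - 1*(-43823)) = 8*(44574 + 43823) = 8*88397 = 707176)
E/U(j) = 707176/((-93/2/18)) = 707176/((-93/2*1/18)) = 707176/(-31/12) = 707176*(-12/31) = -8486112/31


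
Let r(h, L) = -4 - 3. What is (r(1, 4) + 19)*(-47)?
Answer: -564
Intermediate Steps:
r(h, L) = -7
(r(1, 4) + 19)*(-47) = (-7 + 19)*(-47) = 12*(-47) = -564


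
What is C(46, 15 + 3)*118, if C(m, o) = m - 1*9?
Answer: 4366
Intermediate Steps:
C(m, o) = -9 + m (C(m, o) = m - 9 = -9 + m)
C(46, 15 + 3)*118 = (-9 + 46)*118 = 37*118 = 4366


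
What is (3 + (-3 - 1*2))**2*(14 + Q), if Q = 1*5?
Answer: 76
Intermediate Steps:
Q = 5
(3 + (-3 - 1*2))**2*(14 + Q) = (3 + (-3 - 1*2))**2*(14 + 5) = (3 + (-3 - 2))**2*19 = (3 - 5)**2*19 = (-2)**2*19 = 4*19 = 76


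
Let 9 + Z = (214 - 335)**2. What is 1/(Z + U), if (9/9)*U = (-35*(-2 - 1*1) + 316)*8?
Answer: 1/18000 ≈ 5.5556e-5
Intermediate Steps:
U = 3368 (U = (-35*(-2 - 1*1) + 316)*8 = (-35*(-2 - 1) + 316)*8 = (-35*(-3) + 316)*8 = (105 + 316)*8 = 421*8 = 3368)
Z = 14632 (Z = -9 + (214 - 335)**2 = -9 + (-121)**2 = -9 + 14641 = 14632)
1/(Z + U) = 1/(14632 + 3368) = 1/18000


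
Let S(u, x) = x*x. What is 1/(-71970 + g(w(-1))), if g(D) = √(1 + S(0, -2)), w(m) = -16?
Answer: -14394/1035936179 - √5/5179680895 ≈ -1.3895e-5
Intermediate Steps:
S(u, x) = x²
g(D) = √5 (g(D) = √(1 + (-2)²) = √(1 + 4) = √5)
1/(-71970 + g(w(-1))) = 1/(-71970 + √5)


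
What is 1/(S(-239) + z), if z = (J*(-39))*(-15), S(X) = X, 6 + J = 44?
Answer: 1/21991 ≈ 4.5473e-5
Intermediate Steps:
J = 38 (J = -6 + 44 = 38)
z = 22230 (z = (38*(-39))*(-15) = -1482*(-15) = 22230)
1/(S(-239) + z) = 1/(-239 + 22230) = 1/21991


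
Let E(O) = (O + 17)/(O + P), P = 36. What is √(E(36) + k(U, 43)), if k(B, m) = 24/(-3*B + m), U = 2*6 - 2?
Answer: √62842/156 ≈ 1.6069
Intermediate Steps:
U = 10 (U = 12 - 2 = 10)
k(B, m) = 24/(m - 3*B)
E(O) = (17 + O)/(36 + O) (E(O) = (O + 17)/(O + 36) = (17 + O)/(36 + O))
√(E(36) + k(U, 43)) = √((17 + 36)/(36 + 36) + 24/(43 - 3*10)) = √(53/72 + 24/(43 - 30)) = √((1/72)*53 + 24/13) = √(53/72 + 24*(1/13)) = √(53/72 + 24/13) = √(2417/936) = √62842/156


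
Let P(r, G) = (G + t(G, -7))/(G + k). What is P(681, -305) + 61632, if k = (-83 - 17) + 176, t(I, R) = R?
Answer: 14114040/229 ≈ 61633.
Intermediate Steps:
k = 76 (k = -100 + 176 = 76)
P(r, G) = (-7 + G)/(76 + G) (P(r, G) = (G - 7)/(G + 76) = (-7 + G)/(76 + G))
P(681, -305) + 61632 = (-7 - 305)/(76 - 305) + 61632 = -312/(-229) + 61632 = -1/229*(-312) + 61632 = 312/229 + 61632 = 14114040/229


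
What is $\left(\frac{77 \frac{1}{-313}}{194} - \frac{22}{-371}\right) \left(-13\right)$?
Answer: $- \frac{16995121}{22527862} \approx -0.7544$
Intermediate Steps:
$\left(\frac{77 \frac{1}{-313}}{194} - \frac{22}{-371}\right) \left(-13\right) = \left(77 \left(- \frac{1}{313}\right) \frac{1}{194} - - \frac{22}{371}\right) \left(-13\right) = \left(\left(- \frac{77}{313}\right) \frac{1}{194} + \frac{22}{371}\right) \left(-13\right) = \left(- \frac{77}{60722} + \frac{22}{371}\right) \left(-13\right) = \frac{1307317}{22527862} \left(-13\right) = - \frac{16995121}{22527862}$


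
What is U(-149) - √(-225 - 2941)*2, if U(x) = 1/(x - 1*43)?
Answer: -1/192 - 2*I*√3166 ≈ -0.0052083 - 112.53*I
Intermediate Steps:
U(x) = 1/(-43 + x) (U(x) = 1/(x - 43) = 1/(-43 + x))
U(-149) - √(-225 - 2941)*2 = 1/(-43 - 149) - √(-225 - 2941)*2 = 1/(-192) - √(-3166)*2 = -1/192 - I*√3166*2 = -1/192 - 2*I*√3166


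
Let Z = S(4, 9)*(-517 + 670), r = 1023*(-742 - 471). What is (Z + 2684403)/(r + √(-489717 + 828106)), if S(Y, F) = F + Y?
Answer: -833385286602/384957497453 - 671598*√338389/384957497453 ≈ -2.1659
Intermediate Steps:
r = -1240899 (r = 1023*(-1213) = -1240899)
Z = 1989 (Z = (9 + 4)*(-517 + 670) = 13*153 = 1989)
(Z + 2684403)/(r + √(-489717 + 828106)) = (1989 + 2684403)/(-1240899 + √(-489717 + 828106)) = 2686392/(-1240899 + √338389)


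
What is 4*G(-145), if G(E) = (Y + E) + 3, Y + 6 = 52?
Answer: -384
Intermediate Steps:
Y = 46 (Y = -6 + 52 = 46)
G(E) = 49 + E (G(E) = (46 + E) + 3 = 49 + E)
4*G(-145) = 4*(49 - 145) = 4*(-96) = -384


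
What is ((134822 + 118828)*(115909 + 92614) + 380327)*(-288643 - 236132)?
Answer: -27756524866587675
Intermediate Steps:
((134822 + 118828)*(115909 + 92614) + 380327)*(-288643 - 236132) = (253650*208523 + 380327)*(-524775) = (52891858950 + 380327)*(-524775) = 52892239277*(-524775) = -27756524866587675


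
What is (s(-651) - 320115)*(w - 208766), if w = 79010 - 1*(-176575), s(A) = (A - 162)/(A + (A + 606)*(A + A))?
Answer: -289452908492854/19313 ≈ -1.4987e+10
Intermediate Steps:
s(A) = (-162 + A)/(A + 2*A*(606 + A)) (s(A) = (-162 + A)/(A + (606 + A)*(2*A)) = (-162 + A)/(A + 2*A*(606 + A)))
w = 255585 (w = 79010 + 176575 = 255585)
(s(-651) - 320115)*(w - 208766) = ((-162 - 651)/((-651)*(1213 + 2*(-651))) - 320115)*(255585 - 208766) = (-1/651*(-813)/(1213 - 1302) - 320115)*46819 = (-1/651*(-813)/(-89) - 320115)*46819 = (-1/651*(-1/89)*(-813) - 320115)*46819 = (-271/19313 - 320115)*46819 = -6182381266/19313*46819 = -289452908492854/19313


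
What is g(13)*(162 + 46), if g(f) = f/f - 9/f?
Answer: 64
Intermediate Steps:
g(f) = 1 - 9/f
g(13)*(162 + 46) = ((-9 + 13)/13)*(162 + 46) = ((1/13)*4)*208 = (4/13)*208 = 64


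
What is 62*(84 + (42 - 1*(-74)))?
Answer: 12400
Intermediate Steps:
62*(84 + (42 - 1*(-74))) = 62*(84 + (42 + 74)) = 62*(84 + 116) = 62*200 = 12400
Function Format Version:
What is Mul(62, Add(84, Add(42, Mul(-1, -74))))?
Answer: 12400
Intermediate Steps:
Mul(62, Add(84, Add(42, Mul(-1, -74)))) = Mul(62, Add(84, Add(42, 74))) = Mul(62, Add(84, 116)) = Mul(62, 200) = 12400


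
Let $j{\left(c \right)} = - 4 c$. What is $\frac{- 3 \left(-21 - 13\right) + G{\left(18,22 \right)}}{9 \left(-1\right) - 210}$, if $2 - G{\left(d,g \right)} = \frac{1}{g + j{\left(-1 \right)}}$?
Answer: $- \frac{901}{1898} \approx -0.47471$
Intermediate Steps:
$G{\left(d,g \right)} = 2 - \frac{1}{4 + g}$ ($G{\left(d,g \right)} = 2 - \frac{1}{g - -4} = 2 - \frac{1}{g + 4} = 2 - \frac{1}{4 + g}$)
$\frac{- 3 \left(-21 - 13\right) + G{\left(18,22 \right)}}{9 \left(-1\right) - 210} = \frac{- 3 \left(-21 - 13\right) + \frac{7 + 2 \cdot 22}{4 + 22}}{9 \left(-1\right) - 210} = \frac{- 3 \left(-21 - 13\right) + \frac{7 + 44}{26}}{-9 - 210} = \frac{\left(-3\right) \left(-34\right) + \frac{1}{26} \cdot 51}{-219} = \left(102 + \frac{51}{26}\right) \left(- \frac{1}{219}\right) = \frac{2703}{26} \left(- \frac{1}{219}\right) = - \frac{901}{1898}$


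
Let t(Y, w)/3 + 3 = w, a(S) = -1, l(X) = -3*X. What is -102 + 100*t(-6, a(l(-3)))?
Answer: -1302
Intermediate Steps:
t(Y, w) = -9 + 3*w
-102 + 100*t(-6, a(l(-3))) = -102 + 100*(-9 + 3*(-1)) = -102 + 100*(-9 - 3) = -102 + 100*(-12) = -102 - 1200 = -1302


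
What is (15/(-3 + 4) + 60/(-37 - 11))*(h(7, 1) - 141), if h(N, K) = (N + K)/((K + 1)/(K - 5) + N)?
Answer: -99935/52 ≈ -1921.8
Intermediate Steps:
h(N, K) = (K + N)/(N + (1 + K)/(-5 + K)) (h(N, K) = (K + N)/((1 + K)/(-5 + K) + N) = (K + N)/(N + (1 + K)/(-5 + K)))
(15/(-3 + 4) + 60/(-37 - 11))*(h(7, 1) - 141) = (15/(-3 + 4) + 60/(-37 - 11))*((1**2 - 5*1 - 5*7 + 1*7)/(1 + 1 - 5*7 + 1*7) - 141) = (15/1 + 60/(-48))*((1 - 5 - 35 + 7)/(1 + 1 - 35 + 7) - 141) = (15*1 + 60*(-1/48))*(-32/(-26) - 141) = (15 - 5/4)*(-1/26*(-32) - 141) = 55*(16/13 - 141)/4 = (55/4)*(-1817/13) = -99935/52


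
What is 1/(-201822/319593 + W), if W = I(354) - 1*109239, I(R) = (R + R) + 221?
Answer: -106531/11538439884 ≈ -9.2327e-6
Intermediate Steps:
I(R) = 221 + 2*R (I(R) = 2*R + 221 = 221 + 2*R)
W = -108310 (W = (221 + 2*354) - 1*109239 = (221 + 708) - 109239 = 929 - 109239 = -108310)
1/(-201822/319593 + W) = 1/(-201822/319593 - 108310) = 1/(-201822*1/319593 - 108310) = 1/(-67274/106531 - 108310) = 1/(-11538439884/106531) = -106531/11538439884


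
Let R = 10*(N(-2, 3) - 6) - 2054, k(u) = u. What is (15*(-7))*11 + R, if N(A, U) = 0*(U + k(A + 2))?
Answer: -3269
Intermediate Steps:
N(A, U) = 0 (N(A, U) = 0*(U + (A + 2)) = 0*(U + (2 + A)) = 0*(2 + A + U) = 0)
R = -2114 (R = 10*(0 - 6) - 2054 = 10*(-6) - 2054 = -60 - 2054 = -2114)
(15*(-7))*11 + R = (15*(-7))*11 - 2114 = -105*11 - 2114 = -1155 - 2114 = -3269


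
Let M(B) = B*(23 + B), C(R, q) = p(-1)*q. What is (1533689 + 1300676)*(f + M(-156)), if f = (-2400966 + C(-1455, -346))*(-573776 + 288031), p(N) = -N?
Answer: 1944836159609930620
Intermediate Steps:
C(R, q) = q (C(R, q) = (-1*(-1))*q = 1*q = q)
f = 686162897440 (f = (-2400966 - 346)*(-573776 + 288031) = -2401312*(-285745) = 686162897440)
(1533689 + 1300676)*(f + M(-156)) = (1533689 + 1300676)*(686162897440 - 156*(23 - 156)) = 2834365*(686162897440 - 156*(-133)) = 2834365*(686162897440 + 20748) = 2834365*686162918188 = 1944836159609930620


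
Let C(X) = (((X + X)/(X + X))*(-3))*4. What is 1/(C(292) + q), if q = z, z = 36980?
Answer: 1/36968 ≈ 2.7050e-5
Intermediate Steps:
q = 36980
C(X) = -12 (C(X) = (((2*X)/((2*X)))*(-3))*4 = (((2*X)*(1/(2*X)))*(-3))*4 = (1*(-3))*4 = -3*4 = -12)
1/(C(292) + q) = 1/(-12 + 36980) = 1/36968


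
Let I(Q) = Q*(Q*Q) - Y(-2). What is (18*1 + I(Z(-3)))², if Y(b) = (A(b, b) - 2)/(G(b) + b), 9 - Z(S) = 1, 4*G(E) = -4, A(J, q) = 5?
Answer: 281961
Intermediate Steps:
G(E) = -1 (G(E) = (¼)*(-4) = -1)
Z(S) = 8 (Z(S) = 9 - 1*1 = 9 - 1 = 8)
Y(b) = 3/(-1 + b) (Y(b) = (5 - 2)/(-1 + b) = 3/(-1 + b))
I(Q) = 1 + Q³ (I(Q) = Q*(Q*Q) - 3/(-1 - 2) = Q*Q² - 3/(-3) = Q³ - 3*(-1)/3 = Q³ - 1*(-1) = Q³ + 1 = 1 + Q³)
(18*1 + I(Z(-3)))² = (18*1 + (1 + 8³))² = (18 + (1 + 512))² = (18 + 513)² = 531² = 281961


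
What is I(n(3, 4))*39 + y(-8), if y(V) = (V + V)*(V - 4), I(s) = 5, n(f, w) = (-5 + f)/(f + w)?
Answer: 387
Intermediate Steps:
n(f, w) = (-5 + f)/(f + w)
y(V) = 2*V*(-4 + V) (y(V) = (2*V)*(-4 + V) = 2*V*(-4 + V))
I(n(3, 4))*39 + y(-8) = 5*39 + 2*(-8)*(-4 - 8) = 195 + 2*(-8)*(-12) = 195 + 192 = 387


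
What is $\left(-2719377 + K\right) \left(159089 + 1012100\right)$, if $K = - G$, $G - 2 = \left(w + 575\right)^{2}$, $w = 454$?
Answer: $-4425009703580$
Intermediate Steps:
$G = 1058843$ ($G = 2 + \left(454 + 575\right)^{2} = 2 + 1029^{2} = 2 + 1058841 = 1058843$)
$K = -1058843$ ($K = \left(-1\right) 1058843 = -1058843$)
$\left(-2719377 + K\right) \left(159089 + 1012100\right) = \left(-2719377 - 1058843\right) \left(159089 + 1012100\right) = \left(-3778220\right) 1171189 = -4425009703580$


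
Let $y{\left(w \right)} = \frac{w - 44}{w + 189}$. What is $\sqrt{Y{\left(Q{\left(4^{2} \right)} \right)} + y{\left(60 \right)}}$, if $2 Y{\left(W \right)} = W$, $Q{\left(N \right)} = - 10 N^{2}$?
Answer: $\frac{4 i \sqrt{4959831}}{249} \approx 35.776 i$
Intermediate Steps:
$Y{\left(W \right)} = \frac{W}{2}$
$y{\left(w \right)} = \frac{-44 + w}{189 + w}$
$\sqrt{Y{\left(Q{\left(4^{2} \right)} \right)} + y{\left(60 \right)}} = \sqrt{\frac{\left(-10\right) \left(4^{2}\right)^{2}}{2} + \frac{-44 + 60}{189 + 60}} = \sqrt{\frac{\left(-10\right) 16^{2}}{2} + \frac{1}{249} \cdot 16} = \sqrt{\frac{\left(-10\right) 256}{2} + \frac{1}{249} \cdot 16} = \sqrt{\frac{1}{2} \left(-2560\right) + \frac{16}{249}} = \sqrt{-1280 + \frac{16}{249}} = \sqrt{- \frac{318704}{249}} = \frac{4 i \sqrt{4959831}}{249}$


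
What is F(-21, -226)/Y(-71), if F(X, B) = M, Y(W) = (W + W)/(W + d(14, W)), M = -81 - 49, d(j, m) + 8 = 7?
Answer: -4680/71 ≈ -65.916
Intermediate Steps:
d(j, m) = -1 (d(j, m) = -8 + 7 = -1)
M = -130
Y(W) = 2*W/(-1 + W) (Y(W) = (W + W)/(W - 1) = (2*W)/(-1 + W) = 2*W/(-1 + W))
F(X, B) = -130
F(-21, -226)/Y(-71) = -130/(2*(-71)/(-1 - 71)) = -130/(2*(-71)/(-72)) = -130/(2*(-71)*(-1/72)) = -130/71/36 = -130*36/71 = -4680/71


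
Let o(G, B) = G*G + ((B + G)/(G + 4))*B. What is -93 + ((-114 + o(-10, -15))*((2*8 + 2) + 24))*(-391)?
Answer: 1256190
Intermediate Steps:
o(G, B) = G² + B*(B + G)/(4 + G) (o(G, B) = G² + ((B + G)/(4 + G))*B = G² + B*(B + G)/(4 + G))
-93 + ((-114 + o(-10, -15))*((2*8 + 2) + 24))*(-391) = -93 + ((-114 + ((-15)² + (-10)³ + 4*(-10)² - 15*(-10))/(4 - 10))*((2*8 + 2) + 24))*(-391) = -93 + ((-114 + (225 - 1000 + 4*100 + 150)/(-6))*((16 + 2) + 24))*(-391) = -93 + ((-114 - (225 - 1000 + 400 + 150)/6)*(18 + 24))*(-391) = -93 + ((-114 - ⅙*(-225))*42)*(-391) = -93 + ((-114 + 75/2)*42)*(-391) = -93 - 153/2*42*(-391) = -93 - 3213*(-391) = -93 + 1256283 = 1256190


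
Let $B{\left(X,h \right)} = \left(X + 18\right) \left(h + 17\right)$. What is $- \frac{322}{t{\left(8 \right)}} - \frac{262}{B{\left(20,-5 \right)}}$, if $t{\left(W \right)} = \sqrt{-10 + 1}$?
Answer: $- \frac{131}{228} + \frac{322 i}{3} \approx -0.57456 + 107.33 i$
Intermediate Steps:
$B{\left(X,h \right)} = \left(17 + h\right) \left(18 + X\right)$ ($B{\left(X,h \right)} = \left(18 + X\right) \left(17 + h\right) = \left(17 + h\right) \left(18 + X\right)$)
$t{\left(W \right)} = 3 i$ ($t{\left(W \right)} = \sqrt{-9} = 3 i$)
$- \frac{322}{t{\left(8 \right)}} - \frac{262}{B{\left(20,-5 \right)}} = - \frac{322}{3 i} - \frac{262}{306 + 17 \cdot 20 + 18 \left(-5\right) + 20 \left(-5\right)} = - 322 \left(- \frac{i}{3}\right) - \frac{262}{306 + 340 - 90 - 100} = \frac{322 i}{3} - \frac{262}{456} = \frac{322 i}{3} - \frac{131}{228} = - \frac{131}{228} + \frac{322 i}{3}$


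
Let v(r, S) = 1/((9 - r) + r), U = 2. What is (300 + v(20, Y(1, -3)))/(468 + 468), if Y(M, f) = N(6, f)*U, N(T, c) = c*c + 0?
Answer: 2701/8424 ≈ 0.32063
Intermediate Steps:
N(T, c) = c² (N(T, c) = c² + 0 = c²)
Y(M, f) = 2*f² (Y(M, f) = f²*2 = 2*f²)
v(r, S) = ⅑ (v(r, S) = 1/9 = ⅑)
(300 + v(20, Y(1, -3)))/(468 + 468) = (300 + ⅑)/(468 + 468) = (2701/9)/936 = (2701/9)*(1/936) = 2701/8424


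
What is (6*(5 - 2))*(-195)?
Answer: -3510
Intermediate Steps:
(6*(5 - 2))*(-195) = (6*3)*(-195) = 18*(-195) = -3510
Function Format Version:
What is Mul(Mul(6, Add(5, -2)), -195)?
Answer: -3510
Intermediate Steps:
Mul(Mul(6, Add(5, -2)), -195) = Mul(Mul(6, 3), -195) = Mul(18, -195) = -3510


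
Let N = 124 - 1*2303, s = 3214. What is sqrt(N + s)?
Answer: 3*sqrt(115) ≈ 32.171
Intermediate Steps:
N = -2179 (N = 124 - 2303 = -2179)
sqrt(N + s) = sqrt(-2179 + 3214) = sqrt(1035) = 3*sqrt(115)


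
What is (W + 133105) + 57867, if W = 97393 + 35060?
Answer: 323425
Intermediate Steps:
W = 132453
(W + 133105) + 57867 = (132453 + 133105) + 57867 = 265558 + 57867 = 323425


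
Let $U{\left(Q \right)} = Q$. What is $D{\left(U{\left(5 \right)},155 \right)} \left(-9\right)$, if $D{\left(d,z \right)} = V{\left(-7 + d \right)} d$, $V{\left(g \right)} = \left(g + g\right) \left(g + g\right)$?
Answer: $-720$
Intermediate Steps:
$V{\left(g \right)} = 4 g^{2}$ ($V{\left(g \right)} = 2 g 2 g = 4 g^{2}$)
$D{\left(d,z \right)} = 4 d \left(-7 + d\right)^{2}$ ($D{\left(d,z \right)} = 4 \left(-7 + d\right)^{2} d = 4 d \left(-7 + d\right)^{2}$)
$D{\left(U{\left(5 \right)},155 \right)} \left(-9\right) = 4 \cdot 5 \left(-7 + 5\right)^{2} \left(-9\right) = 4 \cdot 5 \left(-2\right)^{2} \left(-9\right) = 4 \cdot 5 \cdot 4 \left(-9\right) = 80 \left(-9\right) = -720$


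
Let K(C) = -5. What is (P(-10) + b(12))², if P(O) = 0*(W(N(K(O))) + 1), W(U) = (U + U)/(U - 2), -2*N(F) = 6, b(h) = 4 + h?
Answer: 256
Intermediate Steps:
N(F) = -3 (N(F) = -½*6 = -3)
W(U) = 2*U/(-2 + U) (W(U) = (2*U)/(-2 + U) = 2*U/(-2 + U))
P(O) = 0 (P(O) = 0*(2*(-3)/(-2 - 3) + 1) = 0*(2*(-3)/(-5) + 1) = 0*(2*(-3)*(-⅕) + 1) = 0*(6/5 + 1) = 0*(11/5) = 0)
(P(-10) + b(12))² = (0 + (4 + 12))² = (0 + 16)² = 16² = 256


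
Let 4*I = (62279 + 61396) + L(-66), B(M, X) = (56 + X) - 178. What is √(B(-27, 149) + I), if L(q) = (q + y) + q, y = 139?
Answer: √123790/2 ≈ 175.92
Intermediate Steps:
L(q) = 139 + 2*q (L(q) = (q + 139) + q = (139 + q) + q = 139 + 2*q)
B(M, X) = -122 + X
I = 61841/2 (I = ((62279 + 61396) + (139 + 2*(-66)))/4 = (123675 + (139 - 132))/4 = (123675 + 7)/4 = (¼)*123682 = 61841/2 ≈ 30921.)
√(B(-27, 149) + I) = √((-122 + 149) + 61841/2) = √(27 + 61841/2) = √(61895/2) = √123790/2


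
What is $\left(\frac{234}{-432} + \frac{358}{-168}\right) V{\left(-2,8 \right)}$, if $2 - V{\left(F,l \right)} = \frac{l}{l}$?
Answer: $- \frac{449}{168} \approx -2.6726$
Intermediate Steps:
$V{\left(F,l \right)} = 1$ ($V{\left(F,l \right)} = 2 - \frac{l}{l} = 2 - 1 = 1$)
$\left(\frac{234}{-432} + \frac{358}{-168}\right) V{\left(-2,8 \right)} = \left(\frac{234}{-432} + \frac{358}{-168}\right) 1 = \left(234 \left(- \frac{1}{432}\right) + 358 \left(- \frac{1}{168}\right)\right) 1 = \left(- \frac{13}{24} - \frac{179}{84}\right) 1 = \left(- \frac{449}{168}\right) 1 = - \frac{449}{168}$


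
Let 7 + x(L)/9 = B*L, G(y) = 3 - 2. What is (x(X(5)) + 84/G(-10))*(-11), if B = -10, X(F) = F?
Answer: 4719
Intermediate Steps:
G(y) = 1
x(L) = -63 - 90*L (x(L) = -63 + 9*(-10*L) = -63 - 90*L)
(x(X(5)) + 84/G(-10))*(-11) = ((-63 - 90*5) + 84/1)*(-11) = ((-63 - 450) + 84*1)*(-11) = (-513 + 84)*(-11) = -429*(-11) = 4719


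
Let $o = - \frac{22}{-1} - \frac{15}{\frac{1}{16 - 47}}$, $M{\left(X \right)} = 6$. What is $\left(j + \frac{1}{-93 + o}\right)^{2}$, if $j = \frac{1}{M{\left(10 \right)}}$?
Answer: $\frac{10000}{349281} \approx 0.02863$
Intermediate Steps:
$j = \frac{1}{6} \approx 0.16667$
$o = 487$ ($o = \left(-22\right) \left(-1\right) - \frac{15}{\frac{1}{-31}} = 22 - \frac{15}{- \frac{1}{31}} = 22 - -465 = 22 + 465 = 487$)
$\left(j + \frac{1}{-93 + o}\right)^{2} = \left(\frac{1}{6} + \frac{1}{-93 + 487}\right)^{2} = \left(\frac{1}{6} + \frac{1}{394}\right)^{2} = \left(\frac{100}{591}\right)^{2} = \frac{10000}{349281}$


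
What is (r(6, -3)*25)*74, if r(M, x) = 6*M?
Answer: 66600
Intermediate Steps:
(r(6, -3)*25)*74 = ((6*6)*25)*74 = (36*25)*74 = 900*74 = 66600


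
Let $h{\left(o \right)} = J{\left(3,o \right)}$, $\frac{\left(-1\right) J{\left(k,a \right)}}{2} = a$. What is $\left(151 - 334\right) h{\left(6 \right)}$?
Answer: $2196$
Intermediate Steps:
$J{\left(k,a \right)} = - 2 a$
$h{\left(o \right)} = - 2 o$
$\left(151 - 334\right) h{\left(6 \right)} = \left(151 - 334\right) \left(\left(-2\right) 6\right) = \left(-183\right) \left(-12\right) = 2196$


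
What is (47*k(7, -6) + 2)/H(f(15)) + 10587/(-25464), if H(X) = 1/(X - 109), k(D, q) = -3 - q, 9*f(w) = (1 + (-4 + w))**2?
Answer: -112885441/8488 ≈ -13299.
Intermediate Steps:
f(w) = (-3 + w)**2/9 (f(w) = (1 + (-4 + w))**2/9 = (-3 + w)**2/9)
H(X) = 1/(-109 + X)
(47*k(7, -6) + 2)/H(f(15)) + 10587/(-25464) = (47*(-3 - 1*(-6)) + 2)/(1/(-109 + (-3 + 15)**2/9)) + 10587/(-25464) = (47*(-3 + 6) + 2)/(1/(-109 + (1/9)*12**2)) + 10587*(-1/25464) = (47*3 + 2)/(1/(-109 + (1/9)*144)) - 3529/8488 = (141 + 2)/(1/(-109 + 16)) - 3529/8488 = 143/(1/(-93)) - 3529/8488 = 143/(-1/93) - 3529/8488 = 143*(-93) - 3529/8488 = -13299 - 3529/8488 = -112885441/8488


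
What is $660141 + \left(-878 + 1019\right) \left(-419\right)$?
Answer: $601062$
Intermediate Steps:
$660141 + \left(-878 + 1019\right) \left(-419\right) = 660141 + 141 \left(-419\right) = 660141 - 59079 = 601062$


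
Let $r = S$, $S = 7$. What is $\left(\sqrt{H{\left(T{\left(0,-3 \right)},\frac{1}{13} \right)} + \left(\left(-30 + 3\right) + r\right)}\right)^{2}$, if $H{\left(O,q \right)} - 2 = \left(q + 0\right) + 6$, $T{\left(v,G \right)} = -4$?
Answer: $- \frac{155}{13} \approx -11.923$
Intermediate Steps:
$H{\left(O,q \right)} = 8 + q$ ($H{\left(O,q \right)} = 2 + \left(\left(q + 0\right) + 6\right) = 2 + \left(q + 6\right) = 2 + \left(6 + q\right) = 8 + q$)
$r = 7$
$\left(\sqrt{H{\left(T{\left(0,-3 \right)},\frac{1}{13} \right)} + \left(\left(-30 + 3\right) + r\right)}\right)^{2} = \left(\sqrt{\left(8 + \frac{1}{13}\right) + \left(\left(-30 + 3\right) + 7\right)}\right)^{2} = \left(\sqrt{\left(8 + \frac{1}{13}\right) + \left(-27 + 7\right)}\right)^{2} = \left(\sqrt{\frac{105}{13} - 20}\right)^{2} = \left(\sqrt{- \frac{155}{13}}\right)^{2} = \left(\frac{i \sqrt{2015}}{13}\right)^{2} = - \frac{155}{13}$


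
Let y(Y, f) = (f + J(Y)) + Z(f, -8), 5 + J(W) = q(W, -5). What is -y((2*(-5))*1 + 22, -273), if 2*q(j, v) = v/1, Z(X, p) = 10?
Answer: 541/2 ≈ 270.50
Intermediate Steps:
q(j, v) = v/2 (q(j, v) = (v/1)/2 = (v*1)/2 = v/2)
J(W) = -15/2 (J(W) = -5 + (½)*(-5) = -5 - 5/2 = -15/2)
y(Y, f) = 5/2 + f (y(Y, f) = (f - 15/2) + 10 = (-15/2 + f) + 10 = 5/2 + f)
-y((2*(-5))*1 + 22, -273) = -(5/2 - 273) = -1*(-541/2) = 541/2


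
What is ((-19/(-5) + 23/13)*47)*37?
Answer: 629518/65 ≈ 9684.9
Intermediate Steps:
((-19/(-5) + 23/13)*47)*37 = ((-19*(-1/5) + 23*(1/13))*47)*37 = ((19/5 + 23/13)*47)*37 = ((362/65)*47)*37 = (17014/65)*37 = 629518/65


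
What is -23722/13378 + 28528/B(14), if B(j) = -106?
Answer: -96040529/354517 ≈ -270.91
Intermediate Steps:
-23722/13378 + 28528/B(14) = -23722/13378 + 28528/(-106) = -23722*1/13378 + 28528*(-1/106) = -11861/6689 - 14264/53 = -96040529/354517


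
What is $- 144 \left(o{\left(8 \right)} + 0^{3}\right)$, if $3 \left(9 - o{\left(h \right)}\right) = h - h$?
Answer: $-1296$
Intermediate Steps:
$o{\left(h \right)} = 9$ ($o{\left(h \right)} = 9 - \frac{h - h}{3} = 9 - 0 = 9 + 0 = 9$)
$- 144 \left(o{\left(8 \right)} + 0^{3}\right) = - 144 \left(9 + 0^{3}\right) = - 144 \left(9 + 0\right) = \left(-144\right) 9 = -1296$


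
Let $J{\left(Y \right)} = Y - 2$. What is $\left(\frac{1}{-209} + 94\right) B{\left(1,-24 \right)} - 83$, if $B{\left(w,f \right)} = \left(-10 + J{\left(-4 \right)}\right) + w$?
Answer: $- \frac{312022}{209} \approx -1492.9$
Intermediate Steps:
$J{\left(Y \right)} = -2 + Y$
$B{\left(w,f \right)} = -16 + w$ ($B{\left(w,f \right)} = \left(-10 - 6\right) + w = -16 + w$)
$\left(\frac{1}{-209} + 94\right) B{\left(1,-24 \right)} - 83 = \left(\frac{1}{-209} + 94\right) \left(-16 + 1\right) - 83 = \left(- \frac{1}{209} + 94\right) \left(-15\right) - 83 = \frac{19645}{209} \left(-15\right) - 83 = - \frac{294675}{209} - 83 = - \frac{312022}{209}$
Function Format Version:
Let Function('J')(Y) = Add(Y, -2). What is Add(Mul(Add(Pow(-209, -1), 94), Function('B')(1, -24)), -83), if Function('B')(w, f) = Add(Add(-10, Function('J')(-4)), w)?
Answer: Rational(-312022, 209) ≈ -1492.9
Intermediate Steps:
Function('J')(Y) = Add(-2, Y)
Function('B')(w, f) = Add(-16, w) (Function('B')(w, f) = Add(Add(-10, Add(-2, -4)), w) = Add(Add(-10, -6), w) = Add(-16, w))
Add(Mul(Add(Pow(-209, -1), 94), Function('B')(1, -24)), -83) = Add(Mul(Add(Pow(-209, -1), 94), Add(-16, 1)), -83) = Add(Mul(Add(Rational(-1, 209), 94), -15), -83) = Add(Mul(Rational(19645, 209), -15), -83) = Add(Rational(-294675, 209), -83) = Rational(-312022, 209)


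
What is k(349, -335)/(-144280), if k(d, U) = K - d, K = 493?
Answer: -18/18035 ≈ -0.00099806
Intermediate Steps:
k(d, U) = 493 - d
k(349, -335)/(-144280) = (493 - 1*349)/(-144280) = (493 - 349)*(-1/144280) = 144*(-1/144280) = -18/18035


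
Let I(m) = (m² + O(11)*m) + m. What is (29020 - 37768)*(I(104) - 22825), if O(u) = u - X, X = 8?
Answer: 101415564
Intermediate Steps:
O(u) = -8 + u (O(u) = u - 1*8 = u - 8 = -8 + u)
I(m) = m² + 4*m (I(m) = (m² + (-8 + 11)*m) + m = (m² + 3*m) + m = m² + 4*m)
(29020 - 37768)*(I(104) - 22825) = (29020 - 37768)*(104*(4 + 104) - 22825) = -8748*(104*108 - 22825) = -8748*(11232 - 22825) = -8748*(-11593) = 101415564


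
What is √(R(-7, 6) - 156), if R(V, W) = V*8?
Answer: 2*I*√53 ≈ 14.56*I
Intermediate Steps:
R(V, W) = 8*V
√(R(-7, 6) - 156) = √(8*(-7) - 156) = √(-56 - 156) = √(-212) = 2*I*√53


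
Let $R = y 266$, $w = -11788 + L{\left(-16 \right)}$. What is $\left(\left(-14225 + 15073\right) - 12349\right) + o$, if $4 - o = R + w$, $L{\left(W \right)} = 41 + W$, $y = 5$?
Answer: $-1064$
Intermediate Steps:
$w = -11763$ ($w = -11788 + \left(41 - 16\right) = -11788 + 25 = -11763$)
$R = 1330$ ($R = 5 \cdot 266 = 1330$)
$o = 10437$ ($o = 4 - \left(1330 - 11763\right) = 4 - -10433 = 4 + 10433 = 10437$)
$\left(\left(-14225 + 15073\right) - 12349\right) + o = \left(\left(-14225 + 15073\right) - 12349\right) + 10437 = \left(848 - 12349\right) + 10437 = -11501 + 10437 = -1064$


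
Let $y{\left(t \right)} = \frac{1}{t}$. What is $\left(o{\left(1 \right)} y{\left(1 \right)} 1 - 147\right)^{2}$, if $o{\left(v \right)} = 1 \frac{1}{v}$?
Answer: $21316$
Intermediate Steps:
$o{\left(v \right)} = \frac{1}{v}$
$\left(o{\left(1 \right)} y{\left(1 \right)} 1 - 147\right)^{2} = \left(\frac{1}{1 \cdot 1} \cdot 1 - 147\right)^{2} = \left(1 \cdot 1 \cdot 1 - 147\right)^{2} = \left(1 \cdot 1 - 147\right)^{2} = \left(1 - 147\right)^{2} = \left(-146\right)^{2} = 21316$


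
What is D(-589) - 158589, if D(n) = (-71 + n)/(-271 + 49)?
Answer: -5867683/37 ≈ -1.5859e+5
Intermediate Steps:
D(n) = 71/222 - n/222 (D(n) = (-71 + n)/(-222) = (-71 + n)*(-1/222) = 71/222 - n/222)
D(-589) - 158589 = (71/222 - 1/222*(-589)) - 158589 = (71/222 + 589/222) - 158589 = 110/37 - 158589 = -5867683/37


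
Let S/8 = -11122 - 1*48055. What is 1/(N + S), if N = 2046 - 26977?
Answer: -1/498347 ≈ -2.0066e-6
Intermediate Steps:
S = -473416 (S = 8*(-11122 - 1*48055) = 8*(-11122 - 48055) = 8*(-59177) = -473416)
N = -24931
1/(N + S) = 1/(-24931 - 473416) = 1/(-498347) = -1/498347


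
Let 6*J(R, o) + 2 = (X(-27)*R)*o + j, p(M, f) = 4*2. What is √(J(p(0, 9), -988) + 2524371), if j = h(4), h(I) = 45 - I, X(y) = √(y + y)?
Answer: √(10097510 - 15808*I*√6)/2 ≈ 1588.8 - 3.0464*I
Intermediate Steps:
X(y) = √2*√y (X(y) = √(2*y) = √2*√y)
p(M, f) = 8
j = 41 (j = 45 - 1*4 = 45 - 4 = 41)
J(R, o) = 13/2 + I*R*o*√6/2 (J(R, o) = -⅓ + (((√2*√(-27))*R)*o + 41)/6 = -⅓ + (((√2*(3*I*√3))*R)*o + 41)/6 = -⅓ + (((3*I*√6)*R)*o + 41)/6 = -⅓ + ((3*I*R*√6)*o + 41)/6 = -⅓ + (3*I*R*o*√6 + 41)/6 = -⅓ + (41 + 3*I*R*o*√6)/6 = -⅓ + (41/6 + I*R*o*√6/2) = 13/2 + I*R*o*√6/2)
√(J(p(0, 9), -988) + 2524371) = √((13/2 + (½)*I*8*(-988)*√6) + 2524371) = √((13/2 - 3952*I*√6) + 2524371) = √(5048755/2 - 3952*I*√6)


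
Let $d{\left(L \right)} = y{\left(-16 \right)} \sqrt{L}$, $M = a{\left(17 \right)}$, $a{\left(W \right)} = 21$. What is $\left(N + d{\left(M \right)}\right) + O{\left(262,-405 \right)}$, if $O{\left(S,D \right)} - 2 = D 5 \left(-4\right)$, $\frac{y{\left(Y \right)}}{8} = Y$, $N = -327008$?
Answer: $-318906 - 128 \sqrt{21} \approx -3.1949 \cdot 10^{5}$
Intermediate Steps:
$y{\left(Y \right)} = 8 Y$
$M = 21$
$d{\left(L \right)} = - 128 \sqrt{L}$ ($d{\left(L \right)} = 8 \left(-16\right) \sqrt{L} = - 128 \sqrt{L}$)
$O{\left(S,D \right)} = 2 - 20 D$ ($O{\left(S,D \right)} = 2 + D 5 \left(-4\right) = 2 + 5 D \left(-4\right) = 2 - 20 D$)
$\left(N + d{\left(M \right)}\right) + O{\left(262,-405 \right)} = \left(-327008 - 128 \sqrt{21}\right) + \left(2 - -8100\right) = \left(-327008 - 128 \sqrt{21}\right) + \left(2 + 8100\right) = \left(-327008 - 128 \sqrt{21}\right) + 8102 = -318906 - 128 \sqrt{21}$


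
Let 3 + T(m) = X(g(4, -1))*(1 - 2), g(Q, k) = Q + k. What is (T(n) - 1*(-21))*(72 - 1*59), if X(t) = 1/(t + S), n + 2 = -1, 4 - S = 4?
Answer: 689/3 ≈ 229.67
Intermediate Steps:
S = 0 (S = 4 - 1*4 = 4 - 4 = 0)
n = -3 (n = -2 - 1 = -3)
X(t) = 1/t (X(t) = 1/(t + 0) = 1/t)
T(m) = -10/3 (T(m) = -3 + (1 - 2)/(4 - 1) = -3 - 1/3 = -3 + (⅓)*(-1) = -3 - ⅓ = -10/3)
(T(n) - 1*(-21))*(72 - 1*59) = (-10/3 - 1*(-21))*(72 - 1*59) = (-10/3 + 21)*(72 - 59) = (53/3)*13 = 689/3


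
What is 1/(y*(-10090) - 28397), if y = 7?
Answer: -1/99027 ≈ -1.0098e-5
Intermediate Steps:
1/(y*(-10090) - 28397) = 1/(7*(-10090) - 28397) = 1/(-70630 - 28397) = 1/(-99027) = -1/99027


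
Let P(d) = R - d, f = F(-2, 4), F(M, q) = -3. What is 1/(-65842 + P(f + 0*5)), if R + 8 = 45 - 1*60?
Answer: -1/65862 ≈ -1.5183e-5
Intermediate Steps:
f = -3
R = -23 (R = -8 + (45 - 1*60) = -8 + (45 - 60) = -8 - 15 = -23)
P(d) = -23 - d
1/(-65842 + P(f + 0*5)) = 1/(-65842 + (-23 - (-3 + 0*5))) = 1/(-65842 + (-23 - (-3 + 0))) = 1/(-65842 + (-23 - 1*(-3))) = 1/(-65842 + (-23 + 3)) = 1/(-65842 - 20) = 1/(-65862) = -1/65862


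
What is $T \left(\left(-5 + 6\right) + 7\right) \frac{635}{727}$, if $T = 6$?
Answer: $\frac{30480}{727} \approx 41.926$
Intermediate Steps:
$T \left(\left(-5 + 6\right) + 7\right) \frac{635}{727} = 6 \left(\left(-5 + 6\right) + 7\right) \frac{635}{727} = 6 \left(1 + 7\right) 635 \cdot \frac{1}{727} = 6 \cdot 8 \cdot \frac{635}{727} = 48 \cdot \frac{635}{727} = \frac{30480}{727}$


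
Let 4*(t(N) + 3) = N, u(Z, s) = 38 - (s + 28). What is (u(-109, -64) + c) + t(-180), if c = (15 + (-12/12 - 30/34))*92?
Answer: 20958/17 ≈ 1232.8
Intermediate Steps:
u(Z, s) = 10 - s (u(Z, s) = 38 - (28 + s) = 38 + (-28 - s) = 10 - s)
t(N) = -3 + N/4
c = 20516/17 (c = (15 + (-12*1/12 - 30*1/34))*92 = (15 + (-1 - 15/17))*92 = (15 - 32/17)*92 = (223/17)*92 = 20516/17 ≈ 1206.8)
(u(-109, -64) + c) + t(-180) = ((10 - 1*(-64)) + 20516/17) + (-3 + (¼)*(-180)) = ((10 + 64) + 20516/17) + (-3 - 45) = (74 + 20516/17) - 48 = 21774/17 - 48 = 20958/17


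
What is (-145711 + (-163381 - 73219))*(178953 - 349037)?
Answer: 65024984124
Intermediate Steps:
(-145711 + (-163381 - 73219))*(178953 - 349037) = (-145711 - 236600)*(-170084) = -382311*(-170084) = 65024984124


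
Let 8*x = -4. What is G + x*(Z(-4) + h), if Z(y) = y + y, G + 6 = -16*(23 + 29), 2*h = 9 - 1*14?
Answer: -3331/4 ≈ -832.75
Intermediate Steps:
x = -½ (x = (⅛)*(-4) = -½ ≈ -0.50000)
h = -5/2 (h = (9 - 1*14)/2 = (9 - 14)/2 = (½)*(-5) = -5/2 ≈ -2.5000)
G = -838 (G = -6 - 16*(23 + 29) = -6 - 16*52 = -6 - 832 = -838)
Z(y) = 2*y
G + x*(Z(-4) + h) = -838 - (2*(-4) - 5/2)/2 = -838 - (-8 - 5/2)/2 = -838 - ½*(-21/2) = -838 + 21/4 = -3331/4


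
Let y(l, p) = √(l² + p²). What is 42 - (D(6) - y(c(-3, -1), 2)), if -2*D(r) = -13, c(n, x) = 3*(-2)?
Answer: 71/2 + 2*√10 ≈ 41.825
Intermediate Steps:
c(n, x) = -6
D(r) = 13/2 (D(r) = -½*(-13) = 13/2)
42 - (D(6) - y(c(-3, -1), 2)) = 42 - (13/2 - √((-6)² + 2²)) = 42 - (13/2 - √(36 + 4)) = 42 - (13/2 - √40) = 42 - (13/2 - 2*√10) = 42 + (-13/2 + 2*√10) = 71/2 + 2*√10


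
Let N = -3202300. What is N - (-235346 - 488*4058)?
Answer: -986650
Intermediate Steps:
N - (-235346 - 488*4058) = -3202300 - (-235346 - 488*4058) = -3202300 - (-235346 - 1*1980304) = -3202300 - (-235346 - 1980304) = -3202300 - 1*(-2215650) = -3202300 + 2215650 = -986650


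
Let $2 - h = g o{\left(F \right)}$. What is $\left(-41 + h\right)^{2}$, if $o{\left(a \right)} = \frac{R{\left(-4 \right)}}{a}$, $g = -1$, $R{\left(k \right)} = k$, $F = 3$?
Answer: $\frac{14641}{9} \approx 1626.8$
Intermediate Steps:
$o{\left(a \right)} = - \frac{4}{a}$
$h = \frac{2}{3}$ ($h = 2 - - \frac{-4}{3} = 2 - \left(-1\right) \left(- \frac{4}{3}\right) = 2 - \frac{4}{3} = \frac{2}{3} \approx 0.66667$)
$\left(-41 + h\right)^{2} = \left(-41 + \frac{2}{3}\right)^{2} = \left(- \frac{121}{3}\right)^{2} = \frac{14641}{9}$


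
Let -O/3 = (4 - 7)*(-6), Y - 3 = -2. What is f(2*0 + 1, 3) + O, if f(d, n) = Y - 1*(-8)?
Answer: -45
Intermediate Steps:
Y = 1 (Y = 3 - 2 = 1)
f(d, n) = 9 (f(d, n) = 1 - 1*(-8) = 1 + 8 = 9)
O = -54 (O = -3*(4 - 7)*(-6) = -(-9)*(-6) = -3*18 = -54)
f(2*0 + 1, 3) + O = 9 - 54 = -45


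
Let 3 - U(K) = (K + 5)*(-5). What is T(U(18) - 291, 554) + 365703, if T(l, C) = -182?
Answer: 365521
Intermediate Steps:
U(K) = 28 + 5*K (U(K) = 3 - (K + 5)*(-5) = 3 - (5 + K)*(-5) = 3 - (-25 - 5*K) = 3 + (25 + 5*K) = 28 + 5*K)
T(U(18) - 291, 554) + 365703 = -182 + 365703 = 365521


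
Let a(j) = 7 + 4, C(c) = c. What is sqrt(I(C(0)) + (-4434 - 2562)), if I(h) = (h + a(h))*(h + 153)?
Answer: I*sqrt(5313) ≈ 72.89*I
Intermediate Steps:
a(j) = 11
I(h) = (11 + h)*(153 + h) (I(h) = (h + 11)*(h + 153) = (11 + h)*(153 + h))
sqrt(I(C(0)) + (-4434 - 2562)) = sqrt((1683 + 0**2 + 164*0) + (-4434 - 2562)) = sqrt((1683 + 0 + 0) - 6996) = sqrt(1683 - 6996) = sqrt(-5313) = I*sqrt(5313)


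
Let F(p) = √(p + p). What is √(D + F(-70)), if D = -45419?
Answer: √(-45419 + 2*I*√35) ≈ 0.028 + 213.12*I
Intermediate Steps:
F(p) = √2*√p (F(p) = √(2*p) = √2*√p)
√(D + F(-70)) = √(-45419 + √2*√(-70)) = √(-45419 + √2*(I*√70)) = √(-45419 + 2*I*√35)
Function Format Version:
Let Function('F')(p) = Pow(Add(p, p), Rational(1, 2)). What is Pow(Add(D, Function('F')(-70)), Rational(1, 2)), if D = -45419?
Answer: Pow(Add(-45419, Mul(2, I, Pow(35, Rational(1, 2)))), Rational(1, 2)) ≈ Add(0.028, Mul(213.12, I))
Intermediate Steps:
Function('F')(p) = Mul(Pow(2, Rational(1, 2)), Pow(p, Rational(1, 2))) (Function('F')(p) = Pow(Mul(2, p), Rational(1, 2)) = Mul(Pow(2, Rational(1, 2)), Pow(p, Rational(1, 2))))
Pow(Add(D, Function('F')(-70)), Rational(1, 2)) = Pow(Add(-45419, Mul(Pow(2, Rational(1, 2)), Pow(-70, Rational(1, 2)))), Rational(1, 2)) = Pow(Add(-45419, Mul(Pow(2, Rational(1, 2)), Mul(I, Pow(70, Rational(1, 2))))), Rational(1, 2)) = Pow(Add(-45419, Mul(2, I, Pow(35, Rational(1, 2)))), Rational(1, 2))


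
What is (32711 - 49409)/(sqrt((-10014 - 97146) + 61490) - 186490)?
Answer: 311401002/3477856577 + 8349*I*sqrt(45670)/17389282885 ≈ 0.089538 + 0.0001026*I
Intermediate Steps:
(32711 - 49409)/(sqrt((-10014 - 97146) + 61490) - 186490) = -16698/(sqrt(-107160 + 61490) - 186490) = -16698/(sqrt(-45670) - 186490) = -16698/(I*sqrt(45670) - 186490) = -16698/(-186490 + I*sqrt(45670))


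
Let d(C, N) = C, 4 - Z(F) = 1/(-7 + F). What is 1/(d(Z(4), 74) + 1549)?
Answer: 3/4660 ≈ 0.00064378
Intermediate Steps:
Z(F) = 4 - 1/(-7 + F)
1/(d(Z(4), 74) + 1549) = 1/((-29 + 4*4)/(-7 + 4) + 1549) = 1/((-29 + 16)/(-3) + 1549) = 1/(-⅓*(-13) + 1549) = 1/(13/3 + 1549) = 1/(4660/3) = 3/4660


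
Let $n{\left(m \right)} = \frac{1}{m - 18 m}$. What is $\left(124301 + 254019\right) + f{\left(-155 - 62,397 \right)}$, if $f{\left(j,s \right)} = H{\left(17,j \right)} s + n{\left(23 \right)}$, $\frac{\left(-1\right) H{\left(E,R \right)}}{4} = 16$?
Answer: $\frac{137988591}{391} \approx 3.5291 \cdot 10^{5}$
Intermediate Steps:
$H{\left(E,R \right)} = -64$ ($H{\left(E,R \right)} = \left(-4\right) 16 = -64$)
$n{\left(m \right)} = - \frac{1}{17 m}$ ($n{\left(m \right)} = \frac{1}{\left(-17\right) m} = - \frac{1}{17 m}$)
$f{\left(j,s \right)} = - \frac{1}{391} - 64 s$ ($f{\left(j,s \right)} = - 64 s - \frac{1}{17 \cdot 23} = - 64 s - \frac{1}{391} = - \frac{1}{391} - 64 s$)
$\left(124301 + 254019\right) + f{\left(-155 - 62,397 \right)} = \left(124301 + 254019\right) - \frac{9934529}{391} = 378320 - \frac{9934529}{391} = \frac{137988591}{391}$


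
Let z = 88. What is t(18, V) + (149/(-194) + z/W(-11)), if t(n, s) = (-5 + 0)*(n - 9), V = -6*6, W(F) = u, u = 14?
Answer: -53617/1358 ≈ -39.482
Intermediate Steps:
W(F) = 14
V = -36
t(n, s) = 45 - 5*n (t(n, s) = -5*(-9 + n) = 45 - 5*n)
t(18, V) + (149/(-194) + z/W(-11)) = (45 - 5*18) + (149/(-194) + 88/14) = (45 - 90) + (149*(-1/194) + 88*(1/14)) = -45 + (-149/194 + 44/7) = -45 + 7493/1358 = -53617/1358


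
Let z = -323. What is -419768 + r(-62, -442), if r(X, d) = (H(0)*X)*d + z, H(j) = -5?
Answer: -557111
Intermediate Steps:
r(X, d) = -323 - 5*X*d (r(X, d) = (-5*X)*d - 323 = -5*X*d - 323 = -323 - 5*X*d)
-419768 + r(-62, -442) = -419768 + (-323 - 5*(-62)*(-442)) = -419768 + (-323 - 137020) = -419768 - 137343 = -557111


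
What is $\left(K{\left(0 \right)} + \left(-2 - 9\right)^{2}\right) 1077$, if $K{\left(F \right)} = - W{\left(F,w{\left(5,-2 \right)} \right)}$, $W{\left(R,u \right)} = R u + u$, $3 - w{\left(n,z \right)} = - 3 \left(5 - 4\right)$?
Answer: $123855$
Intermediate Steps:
$w{\left(n,z \right)} = 6$ ($w{\left(n,z \right)} = 3 - - 3 \left(5 - 4\right) = 3 - \left(-3\right) 1 = 3 - -3 = 3 + 3 = 6$)
$W{\left(R,u \right)} = u + R u$
$K{\left(F \right)} = -6 - 6 F$ ($K{\left(F \right)} = - 6 \left(1 + F\right) = - (6 + 6 F) = -6 - 6 F$)
$\left(K{\left(0 \right)} + \left(-2 - 9\right)^{2}\right) 1077 = \left(\left(-6 - 0\right) + \left(-2 - 9\right)^{2}\right) 1077 = \left(\left(-6 + 0\right) + \left(-11\right)^{2}\right) 1077 = \left(-6 + 121\right) 1077 = 115 \cdot 1077 = 123855$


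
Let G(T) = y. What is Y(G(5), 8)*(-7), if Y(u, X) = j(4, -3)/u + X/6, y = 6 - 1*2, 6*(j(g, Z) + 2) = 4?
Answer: -7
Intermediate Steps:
j(g, Z) = -4/3 (j(g, Z) = -2 + (⅙)*4 = -2 + ⅔ = -4/3)
y = 4 (y = 6 - 2 = 4)
G(T) = 4
Y(u, X) = -4/(3*u) + X/6
Y(G(5), 8)*(-7) = ((⅙)*(-8 + 8*4)/4)*(-7) = ((⅙)*(¼)*(-8 + 32))*(-7) = ((⅙)*(¼)*24)*(-7) = 1*(-7) = -7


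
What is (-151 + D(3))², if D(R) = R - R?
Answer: 22801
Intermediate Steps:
D(R) = 0
(-151 + D(3))² = (-151 + 0)² = (-151)² = 22801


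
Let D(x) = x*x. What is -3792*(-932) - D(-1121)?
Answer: 2277503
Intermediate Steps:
D(x) = x²
-3792*(-932) - D(-1121) = -3792*(-932) - 1*(-1121)² = 3534144 - 1*1256641 = 3534144 - 1256641 = 2277503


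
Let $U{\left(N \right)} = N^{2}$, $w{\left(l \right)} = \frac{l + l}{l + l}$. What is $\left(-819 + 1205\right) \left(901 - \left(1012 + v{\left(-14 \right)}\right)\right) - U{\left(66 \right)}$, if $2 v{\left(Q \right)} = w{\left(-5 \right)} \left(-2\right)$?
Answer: $-46816$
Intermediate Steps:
$w{\left(l \right)} = 1$ ($w{\left(l \right)} = \frac{2 l}{2 l} = 2 l \frac{1}{2 l} = 1$)
$v{\left(Q \right)} = -1$ ($v{\left(Q \right)} = \frac{1 \left(-2\right)}{2} = \frac{1}{2} \left(-2\right) = -1$)
$\left(-819 + 1205\right) \left(901 - \left(1012 + v{\left(-14 \right)}\right)\right) - U{\left(66 \right)} = \left(-819 + 1205\right) \left(901 - 1011\right) - 66^{2} = 386 \left(901 + \left(-1012 + 1\right)\right) - 4356 = 386 \left(901 - 1011\right) - 4356 = 386 \left(-110\right) - 4356 = -42460 - 4356 = -46816$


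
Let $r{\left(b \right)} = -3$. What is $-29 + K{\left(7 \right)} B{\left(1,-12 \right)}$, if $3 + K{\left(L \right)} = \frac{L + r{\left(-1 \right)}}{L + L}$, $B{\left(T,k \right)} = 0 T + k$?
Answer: $\frac{25}{7} \approx 3.5714$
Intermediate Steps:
$B{\left(T,k \right)} = k$ ($B{\left(T,k \right)} = 0 + k = k$)
$K{\left(L \right)} = -3 + \frac{-3 + L}{2 L}$ ($K{\left(L \right)} = -3 + \frac{L - 3}{L + L} = -3 + \frac{-3 + L}{2 L}$)
$-29 + K{\left(7 \right)} B{\left(1,-12 \right)} = -29 + \frac{-3 - 35}{2 \cdot 7} \left(-12\right) = -29 + \frac{1}{2} \cdot \frac{1}{7} \left(-3 - 35\right) \left(-12\right) = -29 + \frac{1}{2} \cdot \frac{1}{7} \left(-38\right) \left(-12\right) = -29 - - \frac{228}{7} = -29 + \frac{228}{7} = \frac{25}{7}$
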